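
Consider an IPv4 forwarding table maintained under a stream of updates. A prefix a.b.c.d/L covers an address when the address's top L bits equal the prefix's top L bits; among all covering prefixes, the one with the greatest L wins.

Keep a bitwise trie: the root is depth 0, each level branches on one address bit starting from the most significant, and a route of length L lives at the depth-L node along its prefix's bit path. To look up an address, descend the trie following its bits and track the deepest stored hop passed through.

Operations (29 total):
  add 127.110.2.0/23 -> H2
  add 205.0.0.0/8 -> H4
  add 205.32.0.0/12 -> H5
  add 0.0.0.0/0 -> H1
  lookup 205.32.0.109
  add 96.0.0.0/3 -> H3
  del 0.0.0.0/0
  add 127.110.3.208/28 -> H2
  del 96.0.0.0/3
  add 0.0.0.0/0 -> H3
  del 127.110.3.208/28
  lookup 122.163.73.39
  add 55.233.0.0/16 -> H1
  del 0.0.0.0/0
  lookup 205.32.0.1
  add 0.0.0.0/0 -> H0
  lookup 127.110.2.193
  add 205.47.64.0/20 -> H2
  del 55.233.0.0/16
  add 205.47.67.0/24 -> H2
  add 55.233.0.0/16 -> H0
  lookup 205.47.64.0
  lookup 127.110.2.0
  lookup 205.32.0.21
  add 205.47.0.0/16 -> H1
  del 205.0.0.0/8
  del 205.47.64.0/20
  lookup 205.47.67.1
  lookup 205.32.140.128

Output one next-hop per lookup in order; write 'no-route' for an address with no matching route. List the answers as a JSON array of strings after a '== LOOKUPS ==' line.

Process each operation:
  add 127.110.2.0/23 -> H2 at depth 23
  add 205.0.0.0/8 -> H4 at depth 8
  add 205.32.0.0/12 -> H5 at depth 12
  add 0.0.0.0/0 -> H1 at depth 0
  ? 205.32.0.109  path d0:H1→d1:-→d2:-→d3:-→d4:-→d5:-→d6:-→d7:-→d8:H4→d9:-→d10:-→d11:-→d12:H5  best=H5
  add 96.0.0.0/3 -> H3 at depth 3
  del 0.0.0.0/0 (clear depth 0)
  add 127.110.3.208/28 -> H2 at depth 28
  del 96.0.0.0/3 (clear depth 3)
  add 0.0.0.0/0 -> H3 at depth 0
  del 127.110.3.208/28 (clear depth 28)
  ? 122.163.73.39  path d0:H3→d1:-→d2:-→d3:-→d4:-→d5:-  best=H3
  add 55.233.0.0/16 -> H1 at depth 16
  del 0.0.0.0/0 (clear depth 0)
  ? 205.32.0.1  path d0:-→d1:-→d2:-→d3:-→d4:-→d5:-→d6:-→d7:-→d8:H4→d9:-→d10:-→d11:-→d12:H5  best=H5
  add 0.0.0.0/0 -> H0 at depth 0
  ? 127.110.2.193  path d0:H0→d1:-→d2:-→d3:-→d4:-→d5:-→d6:-→d7:-→d8:-→d9:-→d10:-→d11:-→d12:-→d13:-→d14:-→d15:-→d16:-→d17:-→d18:-→d19:-→d20:-→d21:-→d22:-→d23:H2  best=H2
  add 205.47.64.0/20 -> H2 at depth 20
  del 55.233.0.0/16 (clear depth 16)
  add 205.47.67.0/24 -> H2 at depth 24
  add 55.233.0.0/16 -> H0 at depth 16
  ? 205.47.64.0  path d0:H0→d1:-→d2:-→d3:-→d4:-→d5:-→d6:-→d7:-→d8:H4→d9:-→d10:-→d11:-→d12:H5→d13:-→d14:-→d15:-→d16:-→d17:-→d18:-→d19:-→d20:H2→d21:-→d22:-  best=H2
  ? 127.110.2.0  path d0:H0→d1:-→d2:-→d3:-→d4:-→d5:-→d6:-→d7:-→d8:-→d9:-→d10:-→d11:-→d12:-→d13:-→d14:-→d15:-→d16:-→d17:-→d18:-→d19:-→d20:-→d21:-→d22:-→d23:H2  best=H2
  ? 205.32.0.21  path d0:H0→d1:-→d2:-→d3:-→d4:-→d5:-→d6:-→d7:-→d8:H4→d9:-→d10:-→d11:-→d12:H5  best=H5
  add 205.47.0.0/16 -> H1 at depth 16
  del 205.0.0.0/8 (clear depth 8)
  del 205.47.64.0/20 (clear depth 20)
  ? 205.47.67.1  path d0:H0→d1:-→d2:-→d3:-→d4:-→d5:-→d6:-→d7:-→d8:-→d9:-→d10:-→d11:-→d12:H5→d13:-→d14:-→d15:-→d16:H1→d17:-→d18:-→d19:-→d20:-→d21:-→d22:-→d23:-→d24:H2  best=H2
  ? 205.32.140.128  path d0:H0→d1:-→d2:-→d3:-→d4:-→d5:-→d6:-→d7:-→d8:-→d9:-→d10:-→d11:-→d12:H5  best=H5

== LOOKUPS ==
["H5","H3","H5","H2","H2","H2","H5","H2","H5"]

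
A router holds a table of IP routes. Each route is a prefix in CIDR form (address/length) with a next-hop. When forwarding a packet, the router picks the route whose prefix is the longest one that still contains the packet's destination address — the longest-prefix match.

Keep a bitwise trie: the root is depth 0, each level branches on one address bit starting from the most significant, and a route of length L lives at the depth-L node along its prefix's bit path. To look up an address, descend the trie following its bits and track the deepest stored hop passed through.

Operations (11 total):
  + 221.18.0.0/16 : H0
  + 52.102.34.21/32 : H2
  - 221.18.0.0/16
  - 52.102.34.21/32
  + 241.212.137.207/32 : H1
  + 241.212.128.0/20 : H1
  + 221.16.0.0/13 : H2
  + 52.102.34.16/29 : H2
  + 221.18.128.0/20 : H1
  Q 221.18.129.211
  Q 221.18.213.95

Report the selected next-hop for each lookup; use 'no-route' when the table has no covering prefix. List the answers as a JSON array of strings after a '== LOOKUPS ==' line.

Trace:
  + 221.18.0.0/16 (H0) depth=16
  + 52.102.34.21/32 (H2) depth=32
  del 221.18.0.0/16 (clear depth 16)
  del 52.102.34.21/32 (clear depth 32)
  + 241.212.137.207/32 (H1) depth=32
  + 241.212.128.0/20 (H1) depth=20
  + 221.16.0.0/13 (H2) depth=13
  + 52.102.34.16/29 (H2) depth=29
  + 221.18.128.0/20 (H1) depth=20
  Q 221.18.129.211: descend 11011101000100101000 ; hops seen [H2,H1] ; pick H1
  Q 221.18.213.95: descend 11011101000100101 ; hops seen [H2] ; pick H2

== LOOKUPS ==
["H1","H2"]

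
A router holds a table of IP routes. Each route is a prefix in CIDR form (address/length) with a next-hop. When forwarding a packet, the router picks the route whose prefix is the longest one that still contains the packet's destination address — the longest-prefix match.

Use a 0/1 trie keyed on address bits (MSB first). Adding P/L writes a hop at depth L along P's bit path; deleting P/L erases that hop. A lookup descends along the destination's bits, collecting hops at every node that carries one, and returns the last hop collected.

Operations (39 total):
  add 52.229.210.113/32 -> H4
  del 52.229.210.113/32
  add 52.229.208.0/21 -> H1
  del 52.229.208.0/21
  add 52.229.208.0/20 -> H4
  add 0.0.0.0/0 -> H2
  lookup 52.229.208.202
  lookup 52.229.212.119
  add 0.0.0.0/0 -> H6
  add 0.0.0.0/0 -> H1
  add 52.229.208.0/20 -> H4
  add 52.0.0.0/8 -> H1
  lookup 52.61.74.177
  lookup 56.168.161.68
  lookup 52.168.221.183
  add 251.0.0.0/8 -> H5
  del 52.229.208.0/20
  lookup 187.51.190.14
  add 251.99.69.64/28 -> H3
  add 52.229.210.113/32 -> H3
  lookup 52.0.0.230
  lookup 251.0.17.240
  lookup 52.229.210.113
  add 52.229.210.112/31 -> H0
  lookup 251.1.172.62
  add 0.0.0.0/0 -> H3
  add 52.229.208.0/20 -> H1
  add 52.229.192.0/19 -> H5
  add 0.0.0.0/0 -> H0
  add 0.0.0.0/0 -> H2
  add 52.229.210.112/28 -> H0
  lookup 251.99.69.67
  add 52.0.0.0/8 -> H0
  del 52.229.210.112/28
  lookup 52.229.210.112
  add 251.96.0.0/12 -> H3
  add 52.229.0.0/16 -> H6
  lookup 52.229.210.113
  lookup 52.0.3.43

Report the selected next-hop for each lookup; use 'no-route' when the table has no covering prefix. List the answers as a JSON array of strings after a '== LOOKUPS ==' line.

Apply in order:
  add 52.229.210.113/32 -> H4 at depth 32
  del 52.229.210.113/32 (clear depth 32)
  add 52.229.208.0/21 -> H1 at depth 21
  del 52.229.208.0/21 (clear depth 21)
  add 52.229.208.0/20 -> H4 at depth 20
  add 0.0.0.0/0 -> H2 at depth 0
  ? 52.229.208.202  path d0:H2→d1:-→d2:-→d3:-→d4:-→d5:-→d6:-→d7:-→d8:-→d9:-→d10:-→d11:-→d12:-→d13:-→d14:-→d15:-→d16:-→d17:-→d18:-→d19:-→d20:H4→d21:-→d22:-  best=H4
  ? 52.229.212.119  path d0:H2→d1:-→d2:-→d3:-→d4:-→d5:-→d6:-→d7:-→d8:-→d9:-→d10:-→d11:-→d12:-→d13:-→d14:-→d15:-→d16:-→d17:-→d18:-→d19:-→d20:H4→d21:-  best=H4
  add 0.0.0.0/0 -> H6 at depth 0
  add 0.0.0.0/0 -> H1 at depth 0
  add 52.229.208.0/20 -> H4 at depth 20
  add 52.0.0.0/8 -> H1 at depth 8
  ? 52.61.74.177  path d0:H1→d1:-→d2:-→d3:-→d4:-→d5:-→d6:-→d7:-→d8:H1  best=H1
  ? 56.168.161.68  path d0:H1→d1:-→d2:-→d3:-→d4:-  best=H1
  ? 52.168.221.183  path d0:H1→d1:-→d2:-→d3:-→d4:-→d5:-→d6:-→d7:-→d8:H1→d9:-  best=H1
  add 251.0.0.0/8 -> H5 at depth 8
  del 52.229.208.0/20 (clear depth 20)
  ? 187.51.190.14  path d0:H1→d1:-  best=H1
  add 251.99.69.64/28 -> H3 at depth 28
  add 52.229.210.113/32 -> H3 at depth 32
  ? 52.0.0.230  path d0:H1→d1:-→d2:-→d3:-→d4:-→d5:-→d6:-→d7:-→d8:H1  best=H1
  ? 251.0.17.240  path d0:H1→d1:-→d2:-→d3:-→d4:-→d5:-→d6:-→d7:-→d8:H5→d9:-  best=H5
  ? 52.229.210.113  path d0:H1→d1:-→d2:-→d3:-→d4:-→d5:-→d6:-→d7:-→d8:H1→d9:-→d10:-→d11:-→d12:-→d13:-→d14:-→d15:-→d16:-→d17:-→d18:-→d19:-→d20:-→d21:-→d22:-→d23:-→d24:-→d25:-→d26:-→d27:-→d28:-→d29:-→d30:-→d31:-→d32:H3  best=H3
  add 52.229.210.112/31 -> H0 at depth 31
  ? 251.1.172.62  path d0:H1→d1:-→d2:-→d3:-→d4:-→d5:-→d6:-→d7:-→d8:H5→d9:-  best=H5
  add 0.0.0.0/0 -> H3 at depth 0
  add 52.229.208.0/20 -> H1 at depth 20
  add 52.229.192.0/19 -> H5 at depth 19
  add 0.0.0.0/0 -> H0 at depth 0
  add 0.0.0.0/0 -> H2 at depth 0
  add 52.229.210.112/28 -> H0 at depth 28
  ? 251.99.69.67  path d0:H2→d1:-→d2:-→d3:-→d4:-→d5:-→d6:-→d7:-→d8:H5→d9:-→d10:-→d11:-→d12:-→d13:-→d14:-→d15:-→d16:-→d17:-→d18:-→d19:-→d20:-→d21:-→d22:-→d23:-→d24:-→d25:-→d26:-→d27:-→d28:H3  best=H3
  add 52.0.0.0/8 -> H0 at depth 8
  del 52.229.210.112/28 (clear depth 28)
  ? 52.229.210.112  path d0:H2→d1:-→d2:-→d3:-→d4:-→d5:-→d6:-→d7:-→d8:H0→d9:-→d10:-→d11:-→d12:-→d13:-→d14:-→d15:-→d16:-→d17:-→d18:-→d19:H5→d20:H1→d21:-→d22:-→d23:-→d24:-→d25:-→d26:-→d27:-→d28:-→d29:-→d30:-→d31:H0  best=H0
  add 251.96.0.0/12 -> H3 at depth 12
  add 52.229.0.0/16 -> H6 at depth 16
  ? 52.229.210.113  path d0:H2→d1:-→d2:-→d3:-→d4:-→d5:-→d6:-→d7:-→d8:H0→d9:-→d10:-→d11:-→d12:-→d13:-→d14:-→d15:-→d16:H6→d17:-→d18:-→d19:H5→d20:H1→d21:-→d22:-→d23:-→d24:-→d25:-→d26:-→d27:-→d28:-→d29:-→d30:-→d31:H0→d32:H3  best=H3
  ? 52.0.3.43  path d0:H2→d1:-→d2:-→d3:-→d4:-→d5:-→d6:-→d7:-→d8:H0  best=H0

== LOOKUPS ==
["H4","H4","H1","H1","H1","H1","H1","H5","H3","H5","H3","H0","H3","H0"]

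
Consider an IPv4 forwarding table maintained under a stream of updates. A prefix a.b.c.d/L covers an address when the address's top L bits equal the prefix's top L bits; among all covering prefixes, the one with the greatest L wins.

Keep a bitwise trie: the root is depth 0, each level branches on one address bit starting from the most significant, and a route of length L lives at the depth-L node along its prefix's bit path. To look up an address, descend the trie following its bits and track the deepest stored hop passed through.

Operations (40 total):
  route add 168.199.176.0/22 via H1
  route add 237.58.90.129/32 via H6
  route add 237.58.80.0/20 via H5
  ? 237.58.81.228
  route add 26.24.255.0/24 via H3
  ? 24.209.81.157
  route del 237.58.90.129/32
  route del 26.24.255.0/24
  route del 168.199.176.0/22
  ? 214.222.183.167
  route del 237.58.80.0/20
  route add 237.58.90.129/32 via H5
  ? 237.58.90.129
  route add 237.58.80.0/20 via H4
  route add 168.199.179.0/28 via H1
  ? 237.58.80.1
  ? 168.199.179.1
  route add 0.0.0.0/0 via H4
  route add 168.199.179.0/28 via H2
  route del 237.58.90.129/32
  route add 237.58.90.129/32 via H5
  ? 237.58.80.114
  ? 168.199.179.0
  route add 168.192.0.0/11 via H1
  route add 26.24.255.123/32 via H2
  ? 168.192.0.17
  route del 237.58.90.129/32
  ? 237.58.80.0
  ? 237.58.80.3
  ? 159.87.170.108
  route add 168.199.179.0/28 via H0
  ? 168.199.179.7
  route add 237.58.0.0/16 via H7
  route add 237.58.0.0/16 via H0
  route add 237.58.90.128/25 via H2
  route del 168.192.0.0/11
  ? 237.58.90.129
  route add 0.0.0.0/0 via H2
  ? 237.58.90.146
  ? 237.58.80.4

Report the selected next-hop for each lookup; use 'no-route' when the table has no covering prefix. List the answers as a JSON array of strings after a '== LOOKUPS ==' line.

Process each operation:
  + 168.199.176.0/22 (H1) depth=22
  + 237.58.90.129/32 (H6) depth=32
  + 237.58.80.0/20 (H5) depth=20
  Q 237.58.81.228: descend 11101101001110100101 ; hops seen [H5] ; pick H5
  + 26.24.255.0/24 (H3) depth=24
  Q 24.209.81.157: descend 000110 ; hops seen [∅] ; pick no-route
  del 237.58.90.129/32 (clear depth 32)
  del 26.24.255.0/24 (clear depth 24)
  del 168.199.176.0/22 (clear depth 22)
  Q 214.222.183.167: descend 11 ; hops seen [∅] ; pick no-route
  del 237.58.80.0/20 (clear depth 20)
  + 237.58.90.129/32 (H5) depth=32
  Q 237.58.90.129: descend 11101101001110100101101010000001 ; hops seen [H5] ; pick H5
  + 237.58.80.0/20 (H4) depth=20
  + 168.199.179.0/28 (H1) depth=28
  Q 237.58.80.1: descend 11101101001110100101 ; hops seen [H4] ; pick H4
  Q 168.199.179.1: descend 1010100011000111101100110000 ; hops seen [H1] ; pick H1
  + 0.0.0.0/0 (H4) depth=0
  + 168.199.179.0/28 (H2) depth=28
  del 237.58.90.129/32 (clear depth 32)
  + 237.58.90.129/32 (H5) depth=32
  Q 237.58.80.114: descend 11101101001110100101 ; hops seen [H4,H4] ; pick H4
  Q 168.199.179.0: descend 1010100011000111101100110000 ; hops seen [H4,H2] ; pick H2
  + 168.192.0.0/11 (H1) depth=11
  + 26.24.255.123/32 (H2) depth=32
  Q 168.192.0.17: descend 1010100011000 ; hops seen [H4,H1] ; pick H1
  del 237.58.90.129/32 (clear depth 32)
  Q 237.58.80.0: descend 11101101001110100101 ; hops seen [H4,H4] ; pick H4
  Q 237.58.80.3: descend 11101101001110100101 ; hops seen [H4,H4] ; pick H4
  Q 159.87.170.108: descend 10 ; hops seen [H4] ; pick H4
  + 168.199.179.0/28 (H0) depth=28
  Q 168.199.179.7: descend 1010100011000111101100110000 ; hops seen [H4,H1,H0] ; pick H0
  + 237.58.0.0/16 (H7) depth=16
  + 237.58.0.0/16 (H0) depth=16
  + 237.58.90.128/25 (H2) depth=25
  del 168.192.0.0/11 (clear depth 11)
  Q 237.58.90.129: descend 11101101001110100101101010000001 ; hops seen [H4,H0,H4,H2] ; pick H2
  + 0.0.0.0/0 (H2) depth=0
  Q 237.58.90.146: descend 111011010011101001011010100 ; hops seen [H2,H0,H4,H2] ; pick H2
  Q 237.58.80.4: descend 11101101001110100101 ; hops seen [H2,H0,H4] ; pick H4

== LOOKUPS ==
["H5","no-route","no-route","H5","H4","H1","H4","H2","H1","H4","H4","H4","H0","H2","H2","H4"]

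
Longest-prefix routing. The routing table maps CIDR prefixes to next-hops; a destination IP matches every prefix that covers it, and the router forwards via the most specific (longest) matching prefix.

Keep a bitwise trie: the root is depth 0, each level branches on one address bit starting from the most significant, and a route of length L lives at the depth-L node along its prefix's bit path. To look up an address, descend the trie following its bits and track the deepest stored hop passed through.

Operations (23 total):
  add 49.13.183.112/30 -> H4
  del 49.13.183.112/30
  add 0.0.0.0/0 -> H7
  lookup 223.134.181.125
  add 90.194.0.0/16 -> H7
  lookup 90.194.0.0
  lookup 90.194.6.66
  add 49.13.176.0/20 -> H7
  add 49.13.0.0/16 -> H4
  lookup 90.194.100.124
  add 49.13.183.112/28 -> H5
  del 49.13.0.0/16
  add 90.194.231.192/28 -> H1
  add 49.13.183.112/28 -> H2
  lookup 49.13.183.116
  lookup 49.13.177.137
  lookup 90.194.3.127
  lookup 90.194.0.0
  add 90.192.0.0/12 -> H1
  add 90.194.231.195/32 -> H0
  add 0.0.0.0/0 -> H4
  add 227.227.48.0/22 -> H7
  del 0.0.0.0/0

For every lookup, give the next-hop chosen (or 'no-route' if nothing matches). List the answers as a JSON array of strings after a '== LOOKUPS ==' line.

Trace:
  add 49.13.183.112/30 -> H4 at depth 30
  - 49.13.183.112/30 clear@30
  add 0.0.0.0/0 -> H7 at depth 0
  lookup 223.134.181.125: bits ε walk d0:H7 -> H7
  add 90.194.0.0/16 -> H7 at depth 16
  lookup 90.194.0.0: bits 0101101011000010 walk d0:H7→d1:-→d2:-→d3:-→d4:-→d5:-→d6:-→d7:-→d8:-→d9:-→d10:-→d11:-→d12:-→d13:-→d14:-→d15:-→d16:H7 -> H7
  lookup 90.194.6.66: bits 0101101011000010 walk d0:H7→d1:-→d2:-→d3:-→d4:-→d5:-→d6:-→d7:-→d8:-→d9:-→d10:-→d11:-→d12:-→d13:-→d14:-→d15:-→d16:H7 -> H7
  add 49.13.176.0/20 -> H7 at depth 20
  add 49.13.0.0/16 -> H4 at depth 16
  lookup 90.194.100.124: bits 0101101011000010 walk d0:H7→d1:-→d2:-→d3:-→d4:-→d5:-→d6:-→d7:-→d8:-→d9:-→d10:-→d11:-→d12:-→d13:-→d14:-→d15:-→d16:H7 -> H7
  add 49.13.183.112/28 -> H5 at depth 28
  - 49.13.0.0/16 clear@16
  add 90.194.231.192/28 -> H1 at depth 28
  add 49.13.183.112/28 -> H2 at depth 28
  lookup 49.13.183.116: bits 00110001000011011011011101110 walk d0:H7→d1:-→d2:-→d3:-→d4:-→d5:-→d6:-→d7:-→d8:-→d9:-→d10:-→d11:-→d12:-→d13:-→d14:-→d15:-→d16:-→d17:-→d18:-→d19:-→d20:H7→d21:-→d22:-→d23:-→d24:-→d25:-→d26:-→d27:-→d28:H2→d29:- -> H2
  lookup 49.13.177.137: bits 001100010000110110110 walk d0:H7→d1:-→d2:-→d3:-→d4:-→d5:-→d6:-→d7:-→d8:-→d9:-→d10:-→d11:-→d12:-→d13:-→d14:-→d15:-→d16:-→d17:-→d18:-→d19:-→d20:H7→d21:- -> H7
  lookup 90.194.3.127: bits 0101101011000010 walk d0:H7→d1:-→d2:-→d3:-→d4:-→d5:-→d6:-→d7:-→d8:-→d9:-→d10:-→d11:-→d12:-→d13:-→d14:-→d15:-→d16:H7 -> H7
  lookup 90.194.0.0: bits 0101101011000010 walk d0:H7→d1:-→d2:-→d3:-→d4:-→d5:-→d6:-→d7:-→d8:-→d9:-→d10:-→d11:-→d12:-→d13:-→d14:-→d15:-→d16:H7 -> H7
  add 90.192.0.0/12 -> H1 at depth 12
  add 90.194.231.195/32 -> H0 at depth 32
  add 0.0.0.0/0 -> H4 at depth 0
  add 227.227.48.0/22 -> H7 at depth 22
  - 0.0.0.0/0 clear@0

== LOOKUPS ==
["H7","H7","H7","H7","H2","H7","H7","H7"]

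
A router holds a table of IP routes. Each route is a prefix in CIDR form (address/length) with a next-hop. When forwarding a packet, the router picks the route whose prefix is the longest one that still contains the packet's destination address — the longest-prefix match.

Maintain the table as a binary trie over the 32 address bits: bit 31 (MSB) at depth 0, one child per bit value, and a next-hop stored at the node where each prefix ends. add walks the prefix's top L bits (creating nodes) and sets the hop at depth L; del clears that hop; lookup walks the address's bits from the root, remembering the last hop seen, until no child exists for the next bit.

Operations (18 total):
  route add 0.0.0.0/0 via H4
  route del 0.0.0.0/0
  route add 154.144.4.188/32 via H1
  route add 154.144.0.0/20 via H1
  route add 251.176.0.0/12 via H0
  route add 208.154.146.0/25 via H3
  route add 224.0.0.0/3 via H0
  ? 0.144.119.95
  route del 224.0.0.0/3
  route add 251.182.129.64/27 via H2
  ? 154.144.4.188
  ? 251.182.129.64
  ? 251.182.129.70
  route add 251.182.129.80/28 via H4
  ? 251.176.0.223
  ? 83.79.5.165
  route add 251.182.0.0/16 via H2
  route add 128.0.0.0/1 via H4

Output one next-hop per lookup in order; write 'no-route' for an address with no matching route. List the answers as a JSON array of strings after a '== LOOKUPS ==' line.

Apply in order:
  + 0.0.0.0/0 (H4) depth=0
  - 0.0.0.0/0 clear@0
  + 154.144.4.188/32 (H1) depth=32
  + 154.144.0.0/20 (H1) depth=20
  + 251.176.0.0/12 (H0) depth=12
  + 208.154.146.0/25 (H3) depth=25
  + 224.0.0.0/3 (H0) depth=3
  Q 0.144.119.95: descend ε ; hops seen [∅] ; pick no-route
  - 224.0.0.0/3 clear@3
  + 251.182.129.64/27 (H2) depth=27
  Q 154.144.4.188: descend 10011010100100000000010010111100 ; hops seen [H1,H1] ; pick H1
  Q 251.182.129.64: descend 111110111011011010000001010 ; hops seen [H0,H2] ; pick H2
  Q 251.182.129.70: descend 111110111011011010000001010 ; hops seen [H0,H2] ; pick H2
  + 251.182.129.80/28 (H4) depth=28
  Q 251.176.0.223: descend 1111101110110 ; hops seen [H0] ; pick H0
  Q 83.79.5.165: descend ε ; hops seen [∅] ; pick no-route
  + 251.182.0.0/16 (H2) depth=16
  + 128.0.0.0/1 (H4) depth=1

== LOOKUPS ==
["no-route","H1","H2","H2","H0","no-route"]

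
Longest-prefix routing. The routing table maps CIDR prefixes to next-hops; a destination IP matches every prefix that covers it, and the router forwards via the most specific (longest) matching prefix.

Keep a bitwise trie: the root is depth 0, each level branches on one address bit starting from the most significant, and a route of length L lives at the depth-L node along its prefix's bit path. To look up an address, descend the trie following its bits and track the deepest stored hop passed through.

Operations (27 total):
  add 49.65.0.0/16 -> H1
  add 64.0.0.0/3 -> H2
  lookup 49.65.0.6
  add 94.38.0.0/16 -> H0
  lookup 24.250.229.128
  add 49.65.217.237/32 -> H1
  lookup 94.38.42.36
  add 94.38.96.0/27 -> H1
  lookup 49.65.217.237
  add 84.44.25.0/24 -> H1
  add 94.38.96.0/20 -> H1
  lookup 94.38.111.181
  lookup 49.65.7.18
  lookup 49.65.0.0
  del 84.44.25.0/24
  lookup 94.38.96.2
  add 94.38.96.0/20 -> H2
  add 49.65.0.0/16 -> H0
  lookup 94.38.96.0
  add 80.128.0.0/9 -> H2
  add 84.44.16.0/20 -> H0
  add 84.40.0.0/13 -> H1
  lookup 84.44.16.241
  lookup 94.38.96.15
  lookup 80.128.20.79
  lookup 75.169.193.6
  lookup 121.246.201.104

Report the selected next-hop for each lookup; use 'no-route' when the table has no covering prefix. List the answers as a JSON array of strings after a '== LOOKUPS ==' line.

Apply in order:
  add 49.65.0.0/16 -> H1 at depth 16
  add 64.0.0.0/3 -> H2 at depth 3
  ? 49.65.0.6  path d0:-→d1:-→d2:-→d3:-→d4:-→d5:-→d6:-→d7:-→d8:-→d9:-→d10:-→d11:-→d12:-→d13:-→d14:-→d15:-→d16:H1  best=H1
  add 94.38.0.0/16 -> H0 at depth 16
  ? 24.250.229.128  path d0:-→d1:-→d2:-  best=no-route
  add 49.65.217.237/32 -> H1 at depth 32
  ? 94.38.42.36  path d0:-→d1:-→d2:-→d3:H2→d4:-→d5:-→d6:-→d7:-→d8:-→d9:-→d10:-→d11:-→d12:-→d13:-→d14:-→d15:-→d16:H0  best=H0
  add 94.38.96.0/27 -> H1 at depth 27
  ? 49.65.217.237  path d0:-→d1:-→d2:-→d3:-→d4:-→d5:-→d6:-→d7:-→d8:-→d9:-→d10:-→d11:-→d12:-→d13:-→d14:-→d15:-→d16:H1→d17:-→d18:-→d19:-→d20:-→d21:-→d22:-→d23:-→d24:-→d25:-→d26:-→d27:-→d28:-→d29:-→d30:-→d31:-→d32:H1  best=H1
  add 84.44.25.0/24 -> H1 at depth 24
  add 94.38.96.0/20 -> H1 at depth 20
  ? 94.38.111.181  path d0:-→d1:-→d2:-→d3:H2→d4:-→d5:-→d6:-→d7:-→d8:-→d9:-→d10:-→d11:-→d12:-→d13:-→d14:-→d15:-→d16:H0→d17:-→d18:-→d19:-→d20:H1  best=H1
  ? 49.65.7.18  path d0:-→d1:-→d2:-→d3:-→d4:-→d5:-→d6:-→d7:-→d8:-→d9:-→d10:-→d11:-→d12:-→d13:-→d14:-→d15:-→d16:H1  best=H1
  ? 49.65.0.0  path d0:-→d1:-→d2:-→d3:-→d4:-→d5:-→d6:-→d7:-→d8:-→d9:-→d10:-→d11:-→d12:-→d13:-→d14:-→d15:-→d16:H1  best=H1
  del 84.44.25.0/24 (clear depth 24)
  ? 94.38.96.2  path d0:-→d1:-→d2:-→d3:H2→d4:-→d5:-→d6:-→d7:-→d8:-→d9:-→d10:-→d11:-→d12:-→d13:-→d14:-→d15:-→d16:H0→d17:-→d18:-→d19:-→d20:H1→d21:-→d22:-→d23:-→d24:-→d25:-→d26:-→d27:H1  best=H1
  add 94.38.96.0/20 -> H2 at depth 20
  add 49.65.0.0/16 -> H0 at depth 16
  ? 94.38.96.0  path d0:-→d1:-→d2:-→d3:H2→d4:-→d5:-→d6:-→d7:-→d8:-→d9:-→d10:-→d11:-→d12:-→d13:-→d14:-→d15:-→d16:H0→d17:-→d18:-→d19:-→d20:H2→d21:-→d22:-→d23:-→d24:-→d25:-→d26:-→d27:H1  best=H1
  add 80.128.0.0/9 -> H2 at depth 9
  add 84.44.16.0/20 -> H0 at depth 20
  add 84.40.0.0/13 -> H1 at depth 13
  ? 84.44.16.241  path d0:-→d1:-→d2:-→d3:H2→d4:-→d5:-→d6:-→d7:-→d8:-→d9:-→d10:-→d11:-→d12:-→d13:H1→d14:-→d15:-→d16:-→d17:-→d18:-→d19:-→d20:H0  best=H0
  ? 94.38.96.15  path d0:-→d1:-→d2:-→d3:H2→d4:-→d5:-→d6:-→d7:-→d8:-→d9:-→d10:-→d11:-→d12:-→d13:-→d14:-→d15:-→d16:H0→d17:-→d18:-→d19:-→d20:H2→d21:-→d22:-→d23:-→d24:-→d25:-→d26:-→d27:H1  best=H1
  ? 80.128.20.79  path d0:-→d1:-→d2:-→d3:H2→d4:-→d5:-→d6:-→d7:-→d8:-→d9:H2  best=H2
  ? 75.169.193.6  path d0:-→d1:-→d2:-→d3:H2  best=H2
  ? 121.246.201.104  path d0:-→d1:-→d2:-  best=no-route

== LOOKUPS ==
["H1","no-route","H0","H1","H1","H1","H1","H1","H1","H0","H1","H2","H2","no-route"]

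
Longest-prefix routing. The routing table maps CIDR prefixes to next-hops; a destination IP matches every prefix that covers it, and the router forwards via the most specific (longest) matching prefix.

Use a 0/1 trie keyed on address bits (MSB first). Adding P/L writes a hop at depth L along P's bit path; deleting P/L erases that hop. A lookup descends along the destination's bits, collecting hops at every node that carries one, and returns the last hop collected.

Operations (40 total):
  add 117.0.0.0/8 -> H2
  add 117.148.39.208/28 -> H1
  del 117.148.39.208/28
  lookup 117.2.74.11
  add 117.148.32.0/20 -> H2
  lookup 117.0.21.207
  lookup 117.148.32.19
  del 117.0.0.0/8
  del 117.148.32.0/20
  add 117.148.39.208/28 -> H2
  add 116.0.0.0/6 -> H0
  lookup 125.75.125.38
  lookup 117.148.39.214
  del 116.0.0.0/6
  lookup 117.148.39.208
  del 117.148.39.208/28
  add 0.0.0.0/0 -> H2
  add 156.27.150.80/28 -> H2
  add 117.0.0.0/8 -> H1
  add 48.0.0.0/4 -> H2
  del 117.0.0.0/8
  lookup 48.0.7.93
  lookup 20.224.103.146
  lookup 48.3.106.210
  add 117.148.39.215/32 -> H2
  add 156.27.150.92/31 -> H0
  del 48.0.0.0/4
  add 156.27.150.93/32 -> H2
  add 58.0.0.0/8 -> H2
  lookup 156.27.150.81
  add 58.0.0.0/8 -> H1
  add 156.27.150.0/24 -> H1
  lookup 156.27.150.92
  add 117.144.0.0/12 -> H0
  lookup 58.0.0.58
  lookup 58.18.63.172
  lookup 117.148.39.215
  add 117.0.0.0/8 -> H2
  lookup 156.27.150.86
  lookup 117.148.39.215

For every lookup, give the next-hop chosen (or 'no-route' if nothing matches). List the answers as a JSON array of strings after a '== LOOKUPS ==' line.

Process each operation:
  add 117.0.0.0/8 -> H2 at depth 8
  add 117.148.39.208/28 -> H1 at depth 28
  del 117.148.39.208/28 (clear depth 28)
  Q 117.2.74.11: descend 01110101 ; hops seen [H2] ; pick H2
  add 117.148.32.0/20 -> H2 at depth 20
  Q 117.0.21.207: descend 01110101 ; hops seen [H2] ; pick H2
  Q 117.148.32.19: descend 011101011001010000100 ; hops seen [H2,H2] ; pick H2
  del 117.0.0.0/8 (clear depth 8)
  del 117.148.32.0/20 (clear depth 20)
  add 117.148.39.208/28 -> H2 at depth 28
  add 116.0.0.0/6 -> H0 at depth 6
  Q 125.75.125.38: descend 0111 ; hops seen [∅] ; pick no-route
  Q 117.148.39.214: descend 0111010110010100001001111101 ; hops seen [H0,H2] ; pick H2
  del 116.0.0.0/6 (clear depth 6)
  Q 117.148.39.208: descend 0111010110010100001001111101 ; hops seen [H2] ; pick H2
  del 117.148.39.208/28 (clear depth 28)
  add 0.0.0.0/0 -> H2 at depth 0
  add 156.27.150.80/28 -> H2 at depth 28
  add 117.0.0.0/8 -> H1 at depth 8
  add 48.0.0.0/4 -> H2 at depth 4
  del 117.0.0.0/8 (clear depth 8)
  Q 48.0.7.93: descend 0011 ; hops seen [H2,H2] ; pick H2
  Q 20.224.103.146: descend 00 ; hops seen [H2] ; pick H2
  Q 48.3.106.210: descend 0011 ; hops seen [H2,H2] ; pick H2
  add 117.148.39.215/32 -> H2 at depth 32
  add 156.27.150.92/31 -> H0 at depth 31
  del 48.0.0.0/4 (clear depth 4)
  add 156.27.150.93/32 -> H2 at depth 32
  add 58.0.0.0/8 -> H2 at depth 8
  Q 156.27.150.81: descend 1001110000011011100101100101 ; hops seen [H2,H2] ; pick H2
  add 58.0.0.0/8 -> H1 at depth 8
  add 156.27.150.0/24 -> H1 at depth 24
  Q 156.27.150.92: descend 1001110000011011100101100101110 ; hops seen [H2,H1,H2,H0] ; pick H0
  add 117.144.0.0/12 -> H0 at depth 12
  Q 58.0.0.58: descend 00111010 ; hops seen [H2,H1] ; pick H1
  Q 58.18.63.172: descend 00111010 ; hops seen [H2,H1] ; pick H1
  Q 117.148.39.215: descend 01110101100101000010011111010111 ; hops seen [H2,H0,H2] ; pick H2
  add 117.0.0.0/8 -> H2 at depth 8
  Q 156.27.150.86: descend 1001110000011011100101100101 ; hops seen [H2,H1,H2] ; pick H2
  Q 117.148.39.215: descend 01110101100101000010011111010111 ; hops seen [H2,H2,H0,H2] ; pick H2

== LOOKUPS ==
["H2","H2","H2","no-route","H2","H2","H2","H2","H2","H2","H0","H1","H1","H2","H2","H2"]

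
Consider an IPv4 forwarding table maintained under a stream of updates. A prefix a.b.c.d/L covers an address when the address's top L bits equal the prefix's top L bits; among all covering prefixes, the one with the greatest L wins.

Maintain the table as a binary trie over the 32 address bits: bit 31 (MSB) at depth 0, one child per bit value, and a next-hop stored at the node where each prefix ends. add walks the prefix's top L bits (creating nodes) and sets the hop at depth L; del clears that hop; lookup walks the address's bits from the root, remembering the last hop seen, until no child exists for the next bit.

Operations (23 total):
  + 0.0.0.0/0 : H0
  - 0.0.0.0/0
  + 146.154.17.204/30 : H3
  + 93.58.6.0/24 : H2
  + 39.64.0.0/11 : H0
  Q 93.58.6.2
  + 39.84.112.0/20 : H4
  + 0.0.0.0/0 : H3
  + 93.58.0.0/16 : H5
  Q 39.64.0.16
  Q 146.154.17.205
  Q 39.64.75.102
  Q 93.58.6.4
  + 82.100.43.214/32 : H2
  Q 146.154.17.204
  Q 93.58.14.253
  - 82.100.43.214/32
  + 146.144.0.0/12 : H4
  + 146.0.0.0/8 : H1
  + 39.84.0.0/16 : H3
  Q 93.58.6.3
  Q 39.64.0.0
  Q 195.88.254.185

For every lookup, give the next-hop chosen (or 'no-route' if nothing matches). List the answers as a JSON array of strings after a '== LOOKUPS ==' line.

Apply in order:
  add 0.0.0.0/0 -> H0 at depth 0
  - 0.0.0.0/0 clear@0
  add 146.154.17.204/30 -> H3 at depth 30
  add 93.58.6.0/24 -> H2 at depth 24
  add 39.64.0.0/11 -> H0 at depth 11
  lookup 93.58.6.2: bits 010111010011101000000110 walk d0:-→d1:-→d2:-→d3:-→d4:-→d5:-→d6:-→d7:-→d8:-→d9:-→d10:-→d11:-→d12:-→d13:-→d14:-→d15:-→d16:-→d17:-→d18:-→d19:-→d20:-→d21:-→d22:-→d23:-→d24:H2 -> H2
  add 39.84.112.0/20 -> H4 at depth 20
  add 0.0.0.0/0 -> H3 at depth 0
  add 93.58.0.0/16 -> H5 at depth 16
  lookup 39.64.0.16: bits 00100111010 walk d0:H3→d1:-→d2:-→d3:-→d4:-→d5:-→d6:-→d7:-→d8:-→d9:-→d10:-→d11:H0 -> H0
  lookup 146.154.17.205: bits 100100101001101000010001110011 walk d0:H3→d1:-→d2:-→d3:-→d4:-→d5:-→d6:-→d7:-→d8:-→d9:-→d10:-→d11:-→d12:-→d13:-→d14:-→d15:-→d16:-→d17:-→d18:-→d19:-→d20:-→d21:-→d22:-→d23:-→d24:-→d25:-→d26:-→d27:-→d28:-→d29:-→d30:H3 -> H3
  lookup 39.64.75.102: bits 00100111010 walk d0:H3→d1:-→d2:-→d3:-→d4:-→d5:-→d6:-→d7:-→d8:-→d9:-→d10:-→d11:H0 -> H0
  lookup 93.58.6.4: bits 010111010011101000000110 walk d0:H3→d1:-→d2:-→d3:-→d4:-→d5:-→d6:-→d7:-→d8:-→d9:-→d10:-→d11:-→d12:-→d13:-→d14:-→d15:-→d16:H5→d17:-→d18:-→d19:-→d20:-→d21:-→d22:-→d23:-→d24:H2 -> H2
  add 82.100.43.214/32 -> H2 at depth 32
  lookup 146.154.17.204: bits 100100101001101000010001110011 walk d0:H3→d1:-→d2:-→d3:-→d4:-→d5:-→d6:-→d7:-→d8:-→d9:-→d10:-→d11:-→d12:-→d13:-→d14:-→d15:-→d16:-→d17:-→d18:-→d19:-→d20:-→d21:-→d22:-→d23:-→d24:-→d25:-→d26:-→d27:-→d28:-→d29:-→d30:H3 -> H3
  lookup 93.58.14.253: bits 01011101001110100000 walk d0:H3→d1:-→d2:-→d3:-→d4:-→d5:-→d6:-→d7:-→d8:-→d9:-→d10:-→d11:-→d12:-→d13:-→d14:-→d15:-→d16:H5→d17:-→d18:-→d19:-→d20:- -> H5
  - 82.100.43.214/32 clear@32
  add 146.144.0.0/12 -> H4 at depth 12
  add 146.0.0.0/8 -> H1 at depth 8
  add 39.84.0.0/16 -> H3 at depth 16
  lookup 93.58.6.3: bits 010111010011101000000110 walk d0:H3→d1:-→d2:-→d3:-→d4:-→d5:-→d6:-→d7:-→d8:-→d9:-→d10:-→d11:-→d12:-→d13:-→d14:-→d15:-→d16:H5→d17:-→d18:-→d19:-→d20:-→d21:-→d22:-→d23:-→d24:H2 -> H2
  lookup 39.64.0.0: bits 00100111010 walk d0:H3→d1:-→d2:-→d3:-→d4:-→d5:-→d6:-→d7:-→d8:-→d9:-→d10:-→d11:H0 -> H0
  lookup 195.88.254.185: bits 1 walk d0:H3→d1:- -> H3

== LOOKUPS ==
["H2","H0","H3","H0","H2","H3","H5","H2","H0","H3"]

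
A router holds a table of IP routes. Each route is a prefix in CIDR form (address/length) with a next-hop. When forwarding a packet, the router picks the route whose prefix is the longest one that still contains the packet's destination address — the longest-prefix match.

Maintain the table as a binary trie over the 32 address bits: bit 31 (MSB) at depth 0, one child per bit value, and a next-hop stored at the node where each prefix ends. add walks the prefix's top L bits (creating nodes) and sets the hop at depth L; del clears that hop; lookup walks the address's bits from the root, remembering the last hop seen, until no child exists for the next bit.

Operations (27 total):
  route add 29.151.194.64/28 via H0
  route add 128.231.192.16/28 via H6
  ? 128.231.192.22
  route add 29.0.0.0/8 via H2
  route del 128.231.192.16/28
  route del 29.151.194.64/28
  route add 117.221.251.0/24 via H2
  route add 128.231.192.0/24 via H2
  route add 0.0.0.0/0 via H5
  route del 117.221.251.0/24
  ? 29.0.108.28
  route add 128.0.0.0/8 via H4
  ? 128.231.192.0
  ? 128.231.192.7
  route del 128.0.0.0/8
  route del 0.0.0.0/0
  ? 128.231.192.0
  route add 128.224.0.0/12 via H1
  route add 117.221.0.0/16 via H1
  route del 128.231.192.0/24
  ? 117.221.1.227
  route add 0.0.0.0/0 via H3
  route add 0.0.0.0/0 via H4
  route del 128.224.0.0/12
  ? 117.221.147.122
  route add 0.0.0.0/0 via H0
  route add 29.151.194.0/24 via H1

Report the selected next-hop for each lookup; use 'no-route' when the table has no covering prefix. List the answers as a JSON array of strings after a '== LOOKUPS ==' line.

Process each operation:
  add 29.151.194.64/28 -> H0 at depth 28
  add 128.231.192.16/28 -> H6 at depth 28
  Q 128.231.192.22: descend 1000000011100111110000000001 ; hops seen [H6] ; pick H6
  add 29.0.0.0/8 -> H2 at depth 8
  del 128.231.192.16/28 (clear depth 28)
  del 29.151.194.64/28 (clear depth 28)
  add 117.221.251.0/24 -> H2 at depth 24
  add 128.231.192.0/24 -> H2 at depth 24
  add 0.0.0.0/0 -> H5 at depth 0
  del 117.221.251.0/24 (clear depth 24)
  Q 29.0.108.28: descend 00011101 ; hops seen [H5,H2] ; pick H2
  add 128.0.0.0/8 -> H4 at depth 8
  Q 128.231.192.0: descend 100000001110011111000000000 ; hops seen [H5,H4,H2] ; pick H2
  Q 128.231.192.7: descend 100000001110011111000000000 ; hops seen [H5,H4,H2] ; pick H2
  del 128.0.0.0/8 (clear depth 8)
  del 0.0.0.0/0 (clear depth 0)
  Q 128.231.192.0: descend 100000001110011111000000000 ; hops seen [H2] ; pick H2
  add 128.224.0.0/12 -> H1 at depth 12
  add 117.221.0.0/16 -> H1 at depth 16
  del 128.231.192.0/24 (clear depth 24)
  Q 117.221.1.227: descend 0111010111011101 ; hops seen [H1] ; pick H1
  add 0.0.0.0/0 -> H3 at depth 0
  add 0.0.0.0/0 -> H4 at depth 0
  del 128.224.0.0/12 (clear depth 12)
  Q 117.221.147.122: descend 01110101110111011 ; hops seen [H4,H1] ; pick H1
  add 0.0.0.0/0 -> H0 at depth 0
  add 29.151.194.0/24 -> H1 at depth 24

== LOOKUPS ==
["H6","H2","H2","H2","H2","H1","H1"]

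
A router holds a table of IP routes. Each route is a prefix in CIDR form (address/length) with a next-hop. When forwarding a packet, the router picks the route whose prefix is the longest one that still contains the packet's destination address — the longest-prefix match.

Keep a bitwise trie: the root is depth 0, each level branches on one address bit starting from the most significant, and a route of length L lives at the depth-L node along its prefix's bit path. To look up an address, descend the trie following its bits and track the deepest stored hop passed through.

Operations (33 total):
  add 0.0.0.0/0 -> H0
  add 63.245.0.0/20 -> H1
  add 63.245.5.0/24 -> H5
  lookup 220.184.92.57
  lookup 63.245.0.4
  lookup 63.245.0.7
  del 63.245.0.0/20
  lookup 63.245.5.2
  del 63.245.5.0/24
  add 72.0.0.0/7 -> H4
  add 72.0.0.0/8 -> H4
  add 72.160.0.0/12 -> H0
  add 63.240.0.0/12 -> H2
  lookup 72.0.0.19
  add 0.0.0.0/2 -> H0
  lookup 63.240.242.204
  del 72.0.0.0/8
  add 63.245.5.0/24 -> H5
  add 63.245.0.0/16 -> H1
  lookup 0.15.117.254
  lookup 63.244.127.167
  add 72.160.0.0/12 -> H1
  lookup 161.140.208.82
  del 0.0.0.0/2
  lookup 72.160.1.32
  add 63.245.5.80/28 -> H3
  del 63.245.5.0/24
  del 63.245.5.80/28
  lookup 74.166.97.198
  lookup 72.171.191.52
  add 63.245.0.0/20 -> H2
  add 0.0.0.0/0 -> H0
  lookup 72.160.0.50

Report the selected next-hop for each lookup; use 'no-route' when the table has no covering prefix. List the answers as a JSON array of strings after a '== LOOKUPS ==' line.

Apply in order:
  + 0.0.0.0/0 (H0) depth=0
  + 63.245.0.0/20 (H1) depth=20
  + 63.245.5.0/24 (H5) depth=24
  lookup 220.184.92.57: bits ε walk d0:H0 -> H0
  lookup 63.245.0.4: bits 001111111111010100000 walk d0:H0→d1:-→d2:-→d3:-→d4:-→d5:-→d6:-→d7:-→d8:-→d9:-→d10:-→d11:-→d12:-→d13:-→d14:-→d15:-→d16:-→d17:-→d18:-→d19:-→d20:H1→d21:- -> H1
  lookup 63.245.0.7: bits 001111111111010100000 walk d0:H0→d1:-→d2:-→d3:-→d4:-→d5:-→d6:-→d7:-→d8:-→d9:-→d10:-→d11:-→d12:-→d13:-→d14:-→d15:-→d16:-→d17:-→d18:-→d19:-→d20:H1→d21:- -> H1
  - 63.245.0.0/20 clear@20
  lookup 63.245.5.2: bits 001111111111010100000101 walk d0:H0→d1:-→d2:-→d3:-→d4:-→d5:-→d6:-→d7:-→d8:-→d9:-→d10:-→d11:-→d12:-→d13:-→d14:-→d15:-→d16:-→d17:-→d18:-→d19:-→d20:-→d21:-→d22:-→d23:-→d24:H5 -> H5
  - 63.245.5.0/24 clear@24
  + 72.0.0.0/7 (H4) depth=7
  + 72.0.0.0/8 (H4) depth=8
  + 72.160.0.0/12 (H0) depth=12
  + 63.240.0.0/12 (H2) depth=12
  lookup 72.0.0.19: bits 01001000 walk d0:H0→d1:-→d2:-→d3:-→d4:-→d5:-→d6:-→d7:H4→d8:H4 -> H4
  + 0.0.0.0/2 (H0) depth=2
  lookup 63.240.242.204: bits 0011111111110 walk d0:H0→d1:-→d2:H0→d3:-→d4:-→d5:-→d6:-→d7:-→d8:-→d9:-→d10:-→d11:-→d12:H2→d13:- -> H2
  - 72.0.0.0/8 clear@8
  + 63.245.5.0/24 (H5) depth=24
  + 63.245.0.0/16 (H1) depth=16
  lookup 0.15.117.254: bits 00 walk d0:H0→d1:-→d2:H0 -> H0
  lookup 63.244.127.167: bits 001111111111010 walk d0:H0→d1:-→d2:H0→d3:-→d4:-→d5:-→d6:-→d7:-→d8:-→d9:-→d10:-→d11:-→d12:H2→d13:-→d14:-→d15:- -> H2
  + 72.160.0.0/12 (H1) depth=12
  lookup 161.140.208.82: bits ε walk d0:H0 -> H0
  - 0.0.0.0/2 clear@2
  lookup 72.160.1.32: bits 010010001010 walk d0:H0→d1:-→d2:-→d3:-→d4:-→d5:-→d6:-→d7:H4→d8:-→d9:-→d10:-→d11:-→d12:H1 -> H1
  + 63.245.5.80/28 (H3) depth=28
  - 63.245.5.0/24 clear@24
  - 63.245.5.80/28 clear@28
  lookup 74.166.97.198: bits 010010 walk d0:H0→d1:-→d2:-→d3:-→d4:-→d5:-→d6:- -> H0
  lookup 72.171.191.52: bits 010010001010 walk d0:H0→d1:-→d2:-→d3:-→d4:-→d5:-→d6:-→d7:H4→d8:-→d9:-→d10:-→d11:-→d12:H1 -> H1
  + 63.245.0.0/20 (H2) depth=20
  + 0.0.0.0/0 (H0) depth=0
  lookup 72.160.0.50: bits 010010001010 walk d0:H0→d1:-→d2:-→d3:-→d4:-→d5:-→d6:-→d7:H4→d8:-→d9:-→d10:-→d11:-→d12:H1 -> H1

== LOOKUPS ==
["H0","H1","H1","H5","H4","H2","H0","H2","H0","H1","H0","H1","H1"]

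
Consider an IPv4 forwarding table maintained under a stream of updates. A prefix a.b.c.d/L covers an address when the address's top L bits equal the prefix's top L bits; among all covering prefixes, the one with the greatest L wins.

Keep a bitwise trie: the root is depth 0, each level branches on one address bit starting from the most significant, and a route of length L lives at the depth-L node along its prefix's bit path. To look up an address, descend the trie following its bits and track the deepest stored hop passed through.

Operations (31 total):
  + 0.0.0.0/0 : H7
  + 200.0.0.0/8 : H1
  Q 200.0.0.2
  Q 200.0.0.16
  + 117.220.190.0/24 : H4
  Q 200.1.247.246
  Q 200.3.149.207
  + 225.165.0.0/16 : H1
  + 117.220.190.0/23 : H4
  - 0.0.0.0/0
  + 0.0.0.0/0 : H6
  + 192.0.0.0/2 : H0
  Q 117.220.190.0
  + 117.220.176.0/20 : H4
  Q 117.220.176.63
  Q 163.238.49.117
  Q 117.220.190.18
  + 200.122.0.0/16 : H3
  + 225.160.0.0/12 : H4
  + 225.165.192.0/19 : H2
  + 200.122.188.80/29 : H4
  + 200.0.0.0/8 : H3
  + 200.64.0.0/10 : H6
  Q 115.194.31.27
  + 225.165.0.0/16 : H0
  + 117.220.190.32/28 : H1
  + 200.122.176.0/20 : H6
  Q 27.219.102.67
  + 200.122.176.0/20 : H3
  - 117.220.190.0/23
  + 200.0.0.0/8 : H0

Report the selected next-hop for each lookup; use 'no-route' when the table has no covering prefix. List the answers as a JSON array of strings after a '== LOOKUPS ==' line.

Process each operation:
  add 0.0.0.0/0 -> H7 at depth 0
  add 200.0.0.0/8 -> H1 at depth 8
  ? 200.0.0.2  path d0:H7→d1:-→d2:-→d3:-→d4:-→d5:-→d6:-→d7:-→d8:H1  best=H1
  ? 200.0.0.16  path d0:H7→d1:-→d2:-→d3:-→d4:-→d5:-→d6:-→d7:-→d8:H1  best=H1
  add 117.220.190.0/24 -> H4 at depth 24
  ? 200.1.247.246  path d0:H7→d1:-→d2:-→d3:-→d4:-→d5:-→d6:-→d7:-→d8:H1  best=H1
  ? 200.3.149.207  path d0:H7→d1:-→d2:-→d3:-→d4:-→d5:-→d6:-→d7:-→d8:H1  best=H1
  add 225.165.0.0/16 -> H1 at depth 16
  add 117.220.190.0/23 -> H4 at depth 23
  - 0.0.0.0/0 clear@0
  add 0.0.0.0/0 -> H6 at depth 0
  add 192.0.0.0/2 -> H0 at depth 2
  ? 117.220.190.0  path d0:H6→d1:-→d2:-→d3:-→d4:-→d5:-→d6:-→d7:-→d8:-→d9:-→d10:-→d11:-→d12:-→d13:-→d14:-→d15:-→d16:-→d17:-→d18:-→d19:-→d20:-→d21:-→d22:-→d23:H4→d24:H4  best=H4
  add 117.220.176.0/20 -> H4 at depth 20
  ? 117.220.176.63  path d0:H6→d1:-→d2:-→d3:-→d4:-→d5:-→d6:-→d7:-→d8:-→d9:-→d10:-→d11:-→d12:-→d13:-→d14:-→d15:-→d16:-→d17:-→d18:-→d19:-→d20:H4  best=H4
  ? 163.238.49.117  path d0:H6→d1:-  best=H6
  ? 117.220.190.18  path d0:H6→d1:-→d2:-→d3:-→d4:-→d5:-→d6:-→d7:-→d8:-→d9:-→d10:-→d11:-→d12:-→d13:-→d14:-→d15:-→d16:-→d17:-→d18:-→d19:-→d20:H4→d21:-→d22:-→d23:H4→d24:H4  best=H4
  add 200.122.0.0/16 -> H3 at depth 16
  add 225.160.0.0/12 -> H4 at depth 12
  add 225.165.192.0/19 -> H2 at depth 19
  add 200.122.188.80/29 -> H4 at depth 29
  add 200.0.0.0/8 -> H3 at depth 8
  add 200.64.0.0/10 -> H6 at depth 10
  ? 115.194.31.27  path d0:H6→d1:-→d2:-→d3:-→d4:-→d5:-  best=H6
  add 225.165.0.0/16 -> H0 at depth 16
  add 117.220.190.32/28 -> H1 at depth 28
  add 200.122.176.0/20 -> H6 at depth 20
  ? 27.219.102.67  path d0:H6→d1:-  best=H6
  add 200.122.176.0/20 -> H3 at depth 20
  - 117.220.190.0/23 clear@23
  add 200.0.0.0/8 -> H0 at depth 8

== LOOKUPS ==
["H1","H1","H1","H1","H4","H4","H6","H4","H6","H6"]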